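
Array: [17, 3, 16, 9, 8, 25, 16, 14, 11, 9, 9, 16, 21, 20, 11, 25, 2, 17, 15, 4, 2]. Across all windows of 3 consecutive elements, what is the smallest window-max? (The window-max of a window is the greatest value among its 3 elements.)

(17, 3, 16) → max 17
(3, 16, 9) → max 16
(16, 9, 8) → max 16
(9, 8, 25) → max 25
(8, 25, 16) → max 25
(25, 16, 14) → max 25
(16, 14, 11) → max 16
(14, 11, 9) → max 14
(11, 9, 9) → max 11
(9, 9, 16) → max 16
(9, 16, 21) → max 21
(16, 21, 20) → max 21
(21, 20, 11) → max 21
(20, 11, 25) → max 25
(11, 25, 2) → max 25
(25, 2, 17) → max 25
(2, 17, 15) → max 17
(17, 15, 4) → max 17
(15, 4, 2) → max 15
Smallest of these is 11.

11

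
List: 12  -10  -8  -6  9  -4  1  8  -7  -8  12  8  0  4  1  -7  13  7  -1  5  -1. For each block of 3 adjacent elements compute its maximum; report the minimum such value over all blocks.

-6

(12, -10, -8) → max 12
(-10, -8, -6) → max -6
(-8, -6, 9) → max 9
(-6, 9, -4) → max 9
(9, -4, 1) → max 9
(-4, 1, 8) → max 8
(1, 8, -7) → max 8
(8, -7, -8) → max 8
(-7, -8, 12) → max 12
(-8, 12, 8) → max 12
(12, 8, 0) → max 12
(8, 0, 4) → max 8
(0, 4, 1) → max 4
(4, 1, -7) → max 4
(1, -7, 13) → max 13
(-7, 13, 7) → max 13
(13, 7, -1) → max 13
(7, -1, 5) → max 7
(-1, 5, -1) → max 5
Minimum of these is -6.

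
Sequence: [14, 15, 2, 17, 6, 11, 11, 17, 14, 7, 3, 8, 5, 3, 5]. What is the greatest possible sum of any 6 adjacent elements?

76

(14, 15, 2, 17, 6, 11) → sum 65
(15, 2, 17, 6, 11, 11) → sum 62
(2, 17, 6, 11, 11, 17) → sum 64
(17, 6, 11, 11, 17, 14) → sum 76
(6, 11, 11, 17, 14, 7) → sum 66
(11, 11, 17, 14, 7, 3) → sum 63
(11, 17, 14, 7, 3, 8) → sum 60
(17, 14, 7, 3, 8, 5) → sum 54
(14, 7, 3, 8, 5, 3) → sum 40
(7, 3, 8, 5, 3, 5) → sum 31
Greatest of these is 76.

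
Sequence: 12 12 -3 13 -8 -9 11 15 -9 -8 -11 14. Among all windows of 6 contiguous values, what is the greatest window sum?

19

(12, 12, -3, 13, -8, -9) → sum 17
(12, -3, 13, -8, -9, 11) → sum 16
(-3, 13, -8, -9, 11, 15) → sum 19
(13, -8, -9, 11, 15, -9) → sum 13
(-8, -9, 11, 15, -9, -8) → sum -8
(-9, 11, 15, -9, -8, -11) → sum -11
(11, 15, -9, -8, -11, 14) → sum 12
Greatest of these is 19.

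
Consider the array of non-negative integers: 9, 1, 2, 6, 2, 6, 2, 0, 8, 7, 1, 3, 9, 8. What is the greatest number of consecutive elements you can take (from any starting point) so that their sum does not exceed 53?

12

Extend to the right; shrink from the left whenever the sum exceeds 53:
→ 9: sum 9, len 1
→ 1: sum 10, len 2
→ 2: sum 12, len 3
→ 6: sum 18, len 4
→ 2: sum 20, len 5
→ 6: sum 26, len 6
→ 2: sum 28, len 7
→ 0: sum 28, len 8
→ 8: sum 36, len 9
→ 7: sum 43, len 10
→ 1: sum 44, len 11
→ 3: sum 47, len 12
→ 9 (dropped 9): sum 47, len 12
→ 8 (dropped 1, 2): sum 52, len 11
Longest length seen: 12.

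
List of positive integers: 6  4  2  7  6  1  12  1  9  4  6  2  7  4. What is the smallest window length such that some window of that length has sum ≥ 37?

Extend right; whenever the sum reaches 37, record the length and shrink from the left:
add 6: running sum 6 < 37
add 4: running sum 10 < 37
add 2: running sum 12 < 37
add 7: running sum 19 < 37
add 6: running sum 25 < 37
add 1: running sum 26 < 37
add 12: shortest ending here [6, 4, 2, 7, 6, 1, 12] sum 38, len 7
add 1: shortest ending here [6, 4, 2, 7, 6, 1, 12, 1] sum 39, len 8
add 9: shortest ending here [2, 7, 6, 1, 12, 1, 9] sum 38, len 7
add 4: shortest ending here [7, 6, 1, 12, 1, 9, 4] sum 40, len 7
add 6: shortest ending here [6, 1, 12, 1, 9, 4, 6] sum 39, len 7
add 2: shortest ending here [6, 1, 12, 1, 9, 4, 6, 2] sum 41, len 8
add 7: shortest ending here [12, 1, 9, 4, 6, 2, 7] sum 41, len 7
add 4: shortest ending here [12, 1, 9, 4, 6, 2, 7, 4] sum 45, len 8
Shortest qualifying length: 7.

7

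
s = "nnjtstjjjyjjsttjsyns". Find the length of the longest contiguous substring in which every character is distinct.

[n] len 1
[n] len 1
[n, j] len 2
[n, j, t] len 3
[n, j, t, s] len 4
[s, t] len 2
[s, t, j] len 3
[j] len 1
[j] len 1
[j, y] len 2
[y, j] len 2
[j] len 1
[j, s] len 2
[j, s, t] len 3
[t] len 1
[t, j] len 2
[t, j, s] len 3
[t, j, s, y] len 4
[t, j, s, y, n] len 5
[y, n, s] len 3
Longest all-distinct length: 5.

5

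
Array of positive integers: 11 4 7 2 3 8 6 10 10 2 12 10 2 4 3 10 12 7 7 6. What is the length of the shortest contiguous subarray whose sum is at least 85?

12

add 11: running sum 11 < 85
add 4: running sum 15 < 85
add 7: running sum 22 < 85
add 2: running sum 24 < 85
add 3: running sum 27 < 85
add 8: running sum 35 < 85
add 6: running sum 41 < 85
add 10: running sum 51 < 85
add 10: running sum 61 < 85
add 2: running sum 63 < 85
add 12: running sum 75 < 85
end 11: [11, 4, 7, 2, 3, 8, 6, 10, 10, 2, 12, 10] sum 85, len 12
end 12: [11, 4, 7, 2, 3, 8, 6, 10, 10, 2, 12, 10, 2] sum 87, len 13
end 13: [11, 4, 7, 2, 3, 8, 6, 10, 10, 2, 12, 10, 2, 4] sum 91, len 14
end 14: [11, 4, 7, 2, 3, 8, 6, 10, 10, 2, 12, 10, 2, 4, 3] sum 94, len 15
end 15: [7, 2, 3, 8, 6, 10, 10, 2, 12, 10, 2, 4, 3, 10] sum 89, len 14
end 16: [8, 6, 10, 10, 2, 12, 10, 2, 4, 3, 10, 12] sum 89, len 12
end 17: [6, 10, 10, 2, 12, 10, 2, 4, 3, 10, 12, 7] sum 88, len 12
end 18: [10, 10, 2, 12, 10, 2, 4, 3, 10, 12, 7, 7] sum 89, len 12
end 19: [10, 2, 12, 10, 2, 4, 3, 10, 12, 7, 7, 6] sum 85, len 12
Shortest qualifying length: 12.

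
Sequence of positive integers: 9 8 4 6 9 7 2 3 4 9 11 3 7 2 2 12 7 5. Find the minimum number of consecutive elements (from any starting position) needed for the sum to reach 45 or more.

7

add 9: running sum 9 < 45
add 8: running sum 17 < 45
add 4: running sum 21 < 45
add 6: running sum 27 < 45
add 9: running sum 36 < 45
add 7: running sum 43 < 45
end 6: [9, 8, 4, 6, 9, 7, 2] sum 45, len 7
end 7: [9, 8, 4, 6, 9, 7, 2, 3] sum 48, len 8
end 8: [9, 8, 4, 6, 9, 7, 2, 3, 4] sum 52, len 9
end 9: [8, 4, 6, 9, 7, 2, 3, 4, 9] sum 52, len 9
end 10: [9, 7, 2, 3, 4, 9, 11] sum 45, len 7
end 11: [9, 7, 2, 3, 4, 9, 11, 3] sum 48, len 8
end 12: [7, 2, 3, 4, 9, 11, 3, 7] sum 46, len 8
end 13: [7, 2, 3, 4, 9, 11, 3, 7, 2] sum 48, len 9
end 14: [7, 2, 3, 4, 9, 11, 3, 7, 2, 2] sum 50, len 10
end 15: [9, 11, 3, 7, 2, 2, 12] sum 46, len 7
end 16: [9, 11, 3, 7, 2, 2, 12, 7] sum 53, len 8
end 17: [11, 3, 7, 2, 2, 12, 7, 5] sum 49, len 8
Shortest qualifying length: 7.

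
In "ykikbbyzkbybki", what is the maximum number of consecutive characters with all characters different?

4

[y] len 1
[y, k] len 2
[y, k, i] len 3
[i, k] len 2
[i, k, b] len 3
[b] len 1
[b, y] len 2
[b, y, z] len 3
[b, y, z, k] len 4
[y, z, k, b] len 4
[z, k, b, y] len 4
[y, b] len 2
[y, b, k] len 3
[y, b, k, i] len 4
Longest all-distinct length: 4.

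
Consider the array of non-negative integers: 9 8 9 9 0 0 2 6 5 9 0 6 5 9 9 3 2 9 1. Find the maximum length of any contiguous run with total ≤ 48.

10

[9] sum 9 len 1
[9, 8] sum 17 len 2
[9, 8, 9] sum 26 len 3
[9, 8, 9, 9] sum 35 len 4
[9, 8, 9, 9, 0] sum 35 len 5
[9, 8, 9, 9, 0, 0] sum 35 len 6
[9, 8, 9, 9, 0, 0, 2] sum 37 len 7
[9, 8, 9, 9, 0, 0, 2, 6] sum 43 len 8
[9, 8, 9, 9, 0, 0, 2, 6, 5] sum 48 len 9
[8, 9, 9, 0, 0, 2, 6, 5, 9] sum 48 len 9
[8, 9, 9, 0, 0, 2, 6, 5, 9, 0] sum 48 len 10
[9, 9, 0, 0, 2, 6, 5, 9, 0, 6] sum 46 len 10
[9, 0, 0, 2, 6, 5, 9, 0, 6, 5] sum 42 len 10
[0, 0, 2, 6, 5, 9, 0, 6, 5, 9] sum 42 len 10
[5, 9, 0, 6, 5, 9, 9] sum 43 len 7
[5, 9, 0, 6, 5, 9, 9, 3] sum 46 len 8
[5, 9, 0, 6, 5, 9, 9, 3, 2] sum 48 len 9
[0, 6, 5, 9, 9, 3, 2, 9] sum 43 len 8
[0, 6, 5, 9, 9, 3, 2, 9, 1] sum 44 len 9
Longest length seen: 10.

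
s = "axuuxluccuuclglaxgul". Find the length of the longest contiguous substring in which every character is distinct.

[a] len 1
[a, x] len 2
[a, x, u] len 3
[u] len 1
[u, x] len 2
[u, x, l] len 3
[x, l, u] len 3
[x, l, u, c] len 4
[c] len 1
[c, u] len 2
[u] len 1
[u, c] len 2
[u, c, l] len 3
[u, c, l, g] len 4
[g, l] len 2
[g, l, a] len 3
[g, l, a, x] len 4
[l, a, x, g] len 4
[l, a, x, g, u] len 5
[a, x, g, u, l] len 5
Longest all-distinct length: 5.

5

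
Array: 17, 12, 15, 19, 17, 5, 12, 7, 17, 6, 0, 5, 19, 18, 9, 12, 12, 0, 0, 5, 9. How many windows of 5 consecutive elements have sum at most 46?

(17, 12, 15, 19, 17) → sum 80
(12, 15, 19, 17, 5) → sum 68
(15, 19, 17, 5, 12) → sum 68
(19, 17, 5, 12, 7) → sum 60
(17, 5, 12, 7, 17) → sum 58
(5, 12, 7, 17, 6) → sum 47
(12, 7, 17, 6, 0) → sum 42  ≤ 46 ✓
(7, 17, 6, 0, 5) → sum 35  ≤ 46 ✓
(17, 6, 0, 5, 19) → sum 47
(6, 0, 5, 19, 18) → sum 48
(0, 5, 19, 18, 9) → sum 51
(5, 19, 18, 9, 12) → sum 63
(19, 18, 9, 12, 12) → sum 70
(18, 9, 12, 12, 0) → sum 51
(9, 12, 12, 0, 0) → sum 33  ≤ 46 ✓
(12, 12, 0, 0, 5) → sum 29  ≤ 46 ✓
(12, 0, 0, 5, 9) → sum 26  ≤ 46 ✓
5 windows satisfy the condition.

5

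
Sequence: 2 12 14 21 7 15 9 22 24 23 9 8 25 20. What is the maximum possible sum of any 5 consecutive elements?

93

[2, 12, 14, 21, 7] → sum 56
[12, 14, 21, 7, 15] → sum 69
[14, 21, 7, 15, 9] → sum 66
[21, 7, 15, 9, 22] → sum 74
[7, 15, 9, 22, 24] → sum 77
[15, 9, 22, 24, 23] → sum 93
[9, 22, 24, 23, 9] → sum 87
[22, 24, 23, 9, 8] → sum 86
[24, 23, 9, 8, 25] → sum 89
[23, 9, 8, 25, 20] → sum 85
Maximum of these is 93.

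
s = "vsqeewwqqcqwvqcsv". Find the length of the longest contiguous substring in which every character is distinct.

add v: [v] len 1
add s: [v, s] len 2
add q: [v, s, q] len 3
add e: [v, s, q, e] len 4
add e (repeat e, move left end past it): [e] len 1
add w: [e, w] len 2
add w (repeat w, move left end past it): [w] len 1
add q: [w, q] len 2
add q (repeat q, move left end past it): [q] len 1
add c: [q, c] len 2
add q (repeat q, move left end past it): [c, q] len 2
add w: [c, q, w] len 3
add v: [c, q, w, v] len 4
add q (repeat q, move left end past it): [w, v, q] len 3
add c: [w, v, q, c] len 4
add s: [w, v, q, c, s] len 5
add v (repeat v, move left end past it): [q, c, s, v] len 4
Longest all-distinct length: 5.

5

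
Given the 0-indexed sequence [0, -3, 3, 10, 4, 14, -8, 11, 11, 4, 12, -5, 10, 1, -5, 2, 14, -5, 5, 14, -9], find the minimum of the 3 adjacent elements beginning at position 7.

4

Elements at indices 7..9: 11, 11, 4
min(11, 11, 4) = 4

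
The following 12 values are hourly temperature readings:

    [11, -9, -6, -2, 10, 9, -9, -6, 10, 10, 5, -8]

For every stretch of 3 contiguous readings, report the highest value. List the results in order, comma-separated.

[11, -9, -6] → max 11
[-9, -6, -2] → max -2
[-6, -2, 10] → max 10
[-2, 10, 9] → max 10
[10, 9, -9] → max 10
[9, -9, -6] → max 9
[-9, -6, 10] → max 10
[-6, 10, 10] → max 10
[10, 10, 5] → max 10
[10, 5, -8] → max 10

11, -2, 10, 10, 10, 9, 10, 10, 10, 10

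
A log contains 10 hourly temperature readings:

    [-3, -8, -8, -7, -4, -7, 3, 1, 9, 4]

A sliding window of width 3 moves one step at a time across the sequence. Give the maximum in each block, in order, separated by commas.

-3 -8 -8 → max -3
-8 -8 -7 → max -7
-8 -7 -4 → max -4
-7 -4 -7 → max -4
-4 -7 3 → max 3
-7 3 1 → max 3
3 1 9 → max 9
1 9 4 → max 9

-3, -7, -4, -4, 3, 3, 9, 9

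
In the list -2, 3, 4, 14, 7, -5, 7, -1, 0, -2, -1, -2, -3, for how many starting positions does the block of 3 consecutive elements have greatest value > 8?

3

[-2, 3, 4] → max 4
[3, 4, 14] → max 14  > 8 ✓
[4, 14, 7] → max 14  > 8 ✓
[14, 7, -5] → max 14  > 8 ✓
[7, -5, 7] → max 7
[-5, 7, -1] → max 7
[7, -1, 0] → max 7
[-1, 0, -2] → max 0
[0, -2, -1] → max 0
[-2, -1, -2] → max -1
[-1, -2, -3] → max -1
3 windows satisfy the condition.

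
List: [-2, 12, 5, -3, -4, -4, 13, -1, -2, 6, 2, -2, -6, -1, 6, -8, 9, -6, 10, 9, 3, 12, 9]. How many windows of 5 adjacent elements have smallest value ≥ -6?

14

[-2, 12, 5, -3, -4] → min -4  ≥ -6 ✓
[12, 5, -3, -4, -4] → min -4  ≥ -6 ✓
[5, -3, -4, -4, 13] → min -4  ≥ -6 ✓
[-3, -4, -4, 13, -1] → min -4  ≥ -6 ✓
[-4, -4, 13, -1, -2] → min -4  ≥ -6 ✓
[-4, 13, -1, -2, 6] → min -4  ≥ -6 ✓
[13, -1, -2, 6, 2] → min -2  ≥ -6 ✓
[-1, -2, 6, 2, -2] → min -2  ≥ -6 ✓
[-2, 6, 2, -2, -6] → min -6  ≥ -6 ✓
[6, 2, -2, -6, -1] → min -6  ≥ -6 ✓
[2, -2, -6, -1, 6] → min -6  ≥ -6 ✓
[-2, -6, -1, 6, -8] → min -8
[-6, -1, 6, -8, 9] → min -8
[-1, 6, -8, 9, -6] → min -8
[6, -8, 9, -6, 10] → min -8
[-8, 9, -6, 10, 9] → min -8
[9, -6, 10, 9, 3] → min -6  ≥ -6 ✓
[-6, 10, 9, 3, 12] → min -6  ≥ -6 ✓
[10, 9, 3, 12, 9] → min 3  ≥ -6 ✓
14 windows satisfy the condition.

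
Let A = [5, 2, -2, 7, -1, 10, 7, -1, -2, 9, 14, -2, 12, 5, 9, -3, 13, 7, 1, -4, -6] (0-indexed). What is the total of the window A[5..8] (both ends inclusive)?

Elements at indices 5..8: 10, 7, -1, -2
sum(10, 7, -1, -2) = 14

14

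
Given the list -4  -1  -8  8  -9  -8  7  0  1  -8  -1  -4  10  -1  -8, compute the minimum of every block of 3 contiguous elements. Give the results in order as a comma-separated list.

-4 -1 -8 → min -8
-1 -8 8 → min -8
-8 8 -9 → min -9
8 -9 -8 → min -9
-9 -8 7 → min -9
-8 7 0 → min -8
7 0 1 → min 0
0 1 -8 → min -8
1 -8 -1 → min -8
-8 -1 -4 → min -8
-1 -4 10 → min -4
-4 10 -1 → min -4
10 -1 -8 → min -8

-8, -8, -9, -9, -9, -8, 0, -8, -8, -8, -4, -4, -8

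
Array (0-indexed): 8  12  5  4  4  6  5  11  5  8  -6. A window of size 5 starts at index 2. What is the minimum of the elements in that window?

4

Elements at indices 2..6: 5, 4, 4, 6, 5
min(5, 4, 4, 6, 5) = 4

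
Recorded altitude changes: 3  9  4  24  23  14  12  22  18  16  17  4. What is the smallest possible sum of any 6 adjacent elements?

77

(3, 9, 4, 24, 23, 14) → sum 77
(9, 4, 24, 23, 14, 12) → sum 86
(4, 24, 23, 14, 12, 22) → sum 99
(24, 23, 14, 12, 22, 18) → sum 113
(23, 14, 12, 22, 18, 16) → sum 105
(14, 12, 22, 18, 16, 17) → sum 99
(12, 22, 18, 16, 17, 4) → sum 89
Smallest of these is 77.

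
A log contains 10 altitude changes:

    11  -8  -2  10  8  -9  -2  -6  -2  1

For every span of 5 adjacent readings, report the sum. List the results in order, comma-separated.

[11, -8, -2, 10, 8] → sum 19
[-8, -2, 10, 8, -9] → sum -1
[-2, 10, 8, -9, -2] → sum 5
[10, 8, -9, -2, -6] → sum 1
[8, -9, -2, -6, -2] → sum -11
[-9, -2, -6, -2, 1] → sum -18

19, -1, 5, 1, -11, -18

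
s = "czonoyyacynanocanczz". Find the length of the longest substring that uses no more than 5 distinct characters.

[c] 1 distinct, len 1
[c, z] 2 distinct, len 2
[c, z, o] 3 distinct, len 3
[c, z, o, n] 4 distinct, len 4
[c, z, o, n, o] 4 distinct, len 5
[c, z, o, n, o, y] 5 distinct, len 6
[c, z, o, n, o, y, y] 5 distinct, len 7
[z, o, n, o, y, y, a] 5 distinct, len 7
[o, n, o, y, y, a, c] 5 distinct, len 7
[o, n, o, y, y, a, c, y] 5 distinct, len 8
[o, n, o, y, y, a, c, y, n] 5 distinct, len 9
[o, n, o, y, y, a, c, y, n, a] 5 distinct, len 10
[o, n, o, y, y, a, c, y, n, a, n] 5 distinct, len 11
[o, n, o, y, y, a, c, y, n, a, n, o] 5 distinct, len 12
[o, n, o, y, y, a, c, y, n, a, n, o, c] 5 distinct, len 13
[o, n, o, y, y, a, c, y, n, a, n, o, c, a] 5 distinct, len 14
[o, n, o, y, y, a, c, y, n, a, n, o, c, a, n] 5 distinct, len 15
[o, n, o, y, y, a, c, y, n, a, n, o, c, a, n, c] 5 distinct, len 16
[n, a, n, o, c, a, n, c, z] 5 distinct, len 9
[n, a, n, o, c, a, n, c, z, z] 5 distinct, len 10
Longest length with ≤5 distinct: 16.

16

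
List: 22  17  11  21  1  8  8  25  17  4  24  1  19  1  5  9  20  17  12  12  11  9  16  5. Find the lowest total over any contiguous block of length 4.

26

Window sums for each of the 21 positions:
(22, 17, 11, 21) → sum 71
(17, 11, 21, 1) → sum 50
(11, 21, 1, 8) → sum 41
(21, 1, 8, 8) → sum 38
(1, 8, 8, 25) → sum 42
(8, 8, 25, 17) → sum 58
(8, 25, 17, 4) → sum 54
(25, 17, 4, 24) → sum 70
(17, 4, 24, 1) → sum 46
(4, 24, 1, 19) → sum 48
(24, 1, 19, 1) → sum 45
(1, 19, 1, 5) → sum 26
(19, 1, 5, 9) → sum 34
(1, 5, 9, 20) → sum 35
(5, 9, 20, 17) → sum 51
(9, 20, 17, 12) → sum 58
(20, 17, 12, 12) → sum 61
(17, 12, 12, 11) → sum 52
(12, 12, 11, 9) → sum 44
(12, 11, 9, 16) → sum 48
(11, 9, 16, 5) → sum 41
Lowest of these is 26.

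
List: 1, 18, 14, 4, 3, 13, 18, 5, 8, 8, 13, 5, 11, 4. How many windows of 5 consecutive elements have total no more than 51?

1 18 14 4 3 → sum 40  ≤ 51 ✓
18 14 4 3 13 → sum 52
14 4 3 13 18 → sum 52
4 3 13 18 5 → sum 43  ≤ 51 ✓
3 13 18 5 8 → sum 47  ≤ 51 ✓
13 18 5 8 8 → sum 52
18 5 8 8 13 → sum 52
5 8 8 13 5 → sum 39  ≤ 51 ✓
8 8 13 5 11 → sum 45  ≤ 51 ✓
8 13 5 11 4 → sum 41  ≤ 51 ✓
6 windows satisfy the condition.

6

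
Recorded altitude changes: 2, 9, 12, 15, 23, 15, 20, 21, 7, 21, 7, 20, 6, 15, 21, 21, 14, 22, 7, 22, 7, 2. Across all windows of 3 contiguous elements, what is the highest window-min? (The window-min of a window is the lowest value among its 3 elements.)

15

[2, 9, 12] → min 2
[9, 12, 15] → min 9
[12, 15, 23] → min 12
[15, 23, 15] → min 15
[23, 15, 20] → min 15
[15, 20, 21] → min 15
[20, 21, 7] → min 7
[21, 7, 21] → min 7
[7, 21, 7] → min 7
[21, 7, 20] → min 7
[7, 20, 6] → min 6
[20, 6, 15] → min 6
[6, 15, 21] → min 6
[15, 21, 21] → min 15
[21, 21, 14] → min 14
[21, 14, 22] → min 14
[14, 22, 7] → min 7
[22, 7, 22] → min 7
[7, 22, 7] → min 7
[22, 7, 2] → min 2
Highest of these is 15.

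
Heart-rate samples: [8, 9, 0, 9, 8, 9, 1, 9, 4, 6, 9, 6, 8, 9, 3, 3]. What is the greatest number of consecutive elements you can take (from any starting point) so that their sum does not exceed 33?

5

→ 8: sum 8, len 1
→ 9: sum 17, len 2
→ 0: sum 17, len 3
→ 9: sum 26, len 4
→ 8 (dropped 8): sum 26, len 4
→ 9 (dropped 9): sum 26, len 4
→ 1: sum 27, len 5
→ 9 (dropped 0, 9): sum 27, len 4
→ 4: sum 31, len 5
→ 6 (dropped 8): sum 29, len 5
→ 9 (dropped 9): sum 29, len 5
→ 6 (dropped 1, 9): sum 25, len 4
→ 8: sum 33, len 5
→ 9 (dropped 4, 6): sum 32, len 4
→ 3 (dropped 9): sum 26, len 4
→ 3: sum 29, len 5
Longest length seen: 5.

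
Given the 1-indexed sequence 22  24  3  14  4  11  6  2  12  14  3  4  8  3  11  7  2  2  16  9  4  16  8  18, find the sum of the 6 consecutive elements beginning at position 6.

48

Elements at indices 6..11: 11, 6, 2, 12, 14, 3
sum(11, 6, 2, 12, 14, 3) = 48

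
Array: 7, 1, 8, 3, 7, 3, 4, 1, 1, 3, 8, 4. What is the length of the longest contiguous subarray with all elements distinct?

4

[7] len 1
[7, 1] len 2
[7, 1, 8] len 3
[7, 1, 8, 3] len 4
[1, 8, 3, 7] len 4
[7, 3] len 2
[7, 3, 4] len 3
[7, 3, 4, 1] len 4
[1] len 1
[1, 3] len 2
[1, 3, 8] len 3
[1, 3, 8, 4] len 4
Longest all-distinct length: 4.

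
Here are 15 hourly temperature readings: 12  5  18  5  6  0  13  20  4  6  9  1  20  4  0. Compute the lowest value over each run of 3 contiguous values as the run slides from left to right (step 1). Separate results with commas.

(12, 5, 18) → min 5
(5, 18, 5) → min 5
(18, 5, 6) → min 5
(5, 6, 0) → min 0
(6, 0, 13) → min 0
(0, 13, 20) → min 0
(13, 20, 4) → min 4
(20, 4, 6) → min 4
(4, 6, 9) → min 4
(6, 9, 1) → min 1
(9, 1, 20) → min 1
(1, 20, 4) → min 1
(20, 4, 0) → min 0

5, 5, 5, 0, 0, 0, 4, 4, 4, 1, 1, 1, 0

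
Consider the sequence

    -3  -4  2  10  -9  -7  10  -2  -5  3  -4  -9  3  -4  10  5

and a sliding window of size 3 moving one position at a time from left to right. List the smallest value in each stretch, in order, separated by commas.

-4, -4, -9, -9, -9, -7, -5, -5, -5, -9, -9, -9, -4, -4

Sliding a size-3 window across the 16 values:
-3 -4 2 → min -4
-4 2 10 → min -4
2 10 -9 → min -9
10 -9 -7 → min -9
-9 -7 10 → min -9
-7 10 -2 → min -7
10 -2 -5 → min -5
-2 -5 3 → min -5
-5 3 -4 → min -5
3 -4 -9 → min -9
-4 -9 3 → min -9
-9 3 -4 → min -9
3 -4 10 → min -4
-4 10 5 → min -4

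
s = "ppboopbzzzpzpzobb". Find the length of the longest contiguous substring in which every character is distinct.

add p: [p] len 1
add p (repeat p, move left end past it): [p] len 1
add b: [p, b] len 2
add o: [p, b, o] len 3
add o (repeat o, move left end past it): [o] len 1
add p: [o, p] len 2
add b: [o, p, b] len 3
add z: [o, p, b, z] len 4
add z (repeat z, move left end past it): [z] len 1
add z (repeat z, move left end past it): [z] len 1
add p: [z, p] len 2
add z (repeat z, move left end past it): [p, z] len 2
add p (repeat p, move left end past it): [z, p] len 2
add z (repeat z, move left end past it): [p, z] len 2
add o: [p, z, o] len 3
add b: [p, z, o, b] len 4
add b (repeat b, move left end past it): [b] len 1
Longest all-distinct length: 4.

4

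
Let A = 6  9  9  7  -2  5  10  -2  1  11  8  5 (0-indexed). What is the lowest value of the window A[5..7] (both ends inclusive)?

-2

Elements at indices 5..7: 5, 10, -2
min(5, 10, -2) = -2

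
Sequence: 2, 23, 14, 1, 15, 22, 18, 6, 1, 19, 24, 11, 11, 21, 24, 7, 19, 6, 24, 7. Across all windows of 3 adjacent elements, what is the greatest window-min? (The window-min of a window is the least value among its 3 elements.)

Each size-3 window and its min:
2 23 14 → min 2
23 14 1 → min 1
14 1 15 → min 1
1 15 22 → min 1
15 22 18 → min 15
22 18 6 → min 6
18 6 1 → min 1
6 1 19 → min 1
1 19 24 → min 1
19 24 11 → min 11
24 11 11 → min 11
11 11 21 → min 11
11 21 24 → min 11
21 24 7 → min 7
24 7 19 → min 7
7 19 6 → min 6
19 6 24 → min 6
6 24 7 → min 6
Greatest of these is 15.

15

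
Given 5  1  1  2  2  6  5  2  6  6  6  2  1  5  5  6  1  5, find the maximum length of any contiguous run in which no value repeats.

4

add 5: [5] len 1
add 1: [5, 1] len 2
add 1 (repeat 1, move left end past it): [1] len 1
add 2: [1, 2] len 2
add 2 (repeat 2, move left end past it): [2] len 1
add 6: [2, 6] len 2
add 5: [2, 6, 5] len 3
add 2 (repeat 2, move left end past it): [6, 5, 2] len 3
add 6 (repeat 6, move left end past it): [5, 2, 6] len 3
add 6 (repeat 6, move left end past it): [6] len 1
add 6 (repeat 6, move left end past it): [6] len 1
add 2: [6, 2] len 2
add 1: [6, 2, 1] len 3
add 5: [6, 2, 1, 5] len 4
add 5 (repeat 5, move left end past it): [5] len 1
add 6: [5, 6] len 2
add 1: [5, 6, 1] len 3
add 5 (repeat 5, move left end past it): [6, 1, 5] len 3
Longest all-distinct length: 4.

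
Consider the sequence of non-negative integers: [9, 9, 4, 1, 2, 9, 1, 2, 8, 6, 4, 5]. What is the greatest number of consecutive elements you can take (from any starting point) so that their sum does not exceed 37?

9

[9] sum 9 len 1
[9, 9] sum 18 len 2
[9, 9, 4] sum 22 len 3
[9, 9, 4, 1] sum 23 len 4
[9, 9, 4, 1, 2] sum 25 len 5
[9, 9, 4, 1, 2, 9] sum 34 len 6
[9, 9, 4, 1, 2, 9, 1] sum 35 len 7
[9, 9, 4, 1, 2, 9, 1, 2] sum 37 len 8
[9, 4, 1, 2, 9, 1, 2, 8] sum 36 len 8
[4, 1, 2, 9, 1, 2, 8, 6] sum 33 len 8
[4, 1, 2, 9, 1, 2, 8, 6, 4] sum 37 len 9
[2, 9, 1, 2, 8, 6, 4, 5] sum 37 len 8
Longest length seen: 9.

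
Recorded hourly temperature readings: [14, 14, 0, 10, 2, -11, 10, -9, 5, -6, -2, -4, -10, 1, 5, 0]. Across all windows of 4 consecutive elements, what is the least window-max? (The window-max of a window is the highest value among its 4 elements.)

Window maxs for each of the 13 positions:
14 14 0 10 → max 14
14 0 10 2 → max 14
0 10 2 -11 → max 10
10 2 -11 10 → max 10
2 -11 10 -9 → max 10
-11 10 -9 5 → max 10
10 -9 5 -6 → max 10
-9 5 -6 -2 → max 5
5 -6 -2 -4 → max 5
-6 -2 -4 -10 → max -2
-2 -4 -10 1 → max 1
-4 -10 1 5 → max 5
-10 1 5 0 → max 5
Least of these is -2.

-2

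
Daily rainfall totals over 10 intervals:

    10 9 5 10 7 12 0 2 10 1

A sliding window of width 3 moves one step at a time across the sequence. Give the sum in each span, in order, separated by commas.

24, 24, 22, 29, 19, 14, 12, 13

(10, 9, 5) → sum 24
(9, 5, 10) → sum 24
(5, 10, 7) → sum 22
(10, 7, 12) → sum 29
(7, 12, 0) → sum 19
(12, 0, 2) → sum 14
(0, 2, 10) → sum 12
(2, 10, 1) → sum 13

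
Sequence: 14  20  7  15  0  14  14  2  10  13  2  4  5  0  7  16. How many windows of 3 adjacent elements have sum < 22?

(14, 20, 7) → sum 41
(20, 7, 15) → sum 42
(7, 15, 0) → sum 22
(15, 0, 14) → sum 29
(0, 14, 14) → sum 28
(14, 14, 2) → sum 30
(14, 2, 10) → sum 26
(2, 10, 13) → sum 25
(10, 13, 2) → sum 25
(13, 2, 4) → sum 19  < 22 ✓
(2, 4, 5) → sum 11  < 22 ✓
(4, 5, 0) → sum 9  < 22 ✓
(5, 0, 7) → sum 12  < 22 ✓
(0, 7, 16) → sum 23
4 windows satisfy the condition.

4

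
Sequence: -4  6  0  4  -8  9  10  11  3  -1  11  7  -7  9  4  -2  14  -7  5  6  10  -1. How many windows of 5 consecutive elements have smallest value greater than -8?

-4 6 0 4 -8 → min -8
6 0 4 -8 9 → min -8
0 4 -8 9 10 → min -8
4 -8 9 10 11 → min -8
-8 9 10 11 3 → min -8
9 10 11 3 -1 → min -1  > -8 ✓
10 11 3 -1 11 → min -1  > -8 ✓
11 3 -1 11 7 → min -1  > -8 ✓
3 -1 11 7 -7 → min -7  > -8 ✓
-1 11 7 -7 9 → min -7  > -8 ✓
11 7 -7 9 4 → min -7  > -8 ✓
7 -7 9 4 -2 → min -7  > -8 ✓
-7 9 4 -2 14 → min -7  > -8 ✓
9 4 -2 14 -7 → min -7  > -8 ✓
4 -2 14 -7 5 → min -7  > -8 ✓
-2 14 -7 5 6 → min -7  > -8 ✓
14 -7 5 6 10 → min -7  > -8 ✓
-7 5 6 10 -1 → min -7  > -8 ✓
13 windows satisfy the condition.

13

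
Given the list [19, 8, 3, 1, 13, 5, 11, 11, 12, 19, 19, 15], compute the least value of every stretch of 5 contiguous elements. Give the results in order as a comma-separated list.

19 8 3 1 13 → min 1
8 3 1 13 5 → min 1
3 1 13 5 11 → min 1
1 13 5 11 11 → min 1
13 5 11 11 12 → min 5
5 11 11 12 19 → min 5
11 11 12 19 19 → min 11
11 12 19 19 15 → min 11

1, 1, 1, 1, 5, 5, 11, 11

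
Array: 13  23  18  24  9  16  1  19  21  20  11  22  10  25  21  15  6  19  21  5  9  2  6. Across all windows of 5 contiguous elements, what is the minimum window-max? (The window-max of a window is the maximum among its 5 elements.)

21

13 23 18 24 9 → max 24
23 18 24 9 16 → max 24
18 24 9 16 1 → max 24
24 9 16 1 19 → max 24
9 16 1 19 21 → max 21
16 1 19 21 20 → max 21
1 19 21 20 11 → max 21
19 21 20 11 22 → max 22
21 20 11 22 10 → max 22
20 11 22 10 25 → max 25
11 22 10 25 21 → max 25
22 10 25 21 15 → max 25
10 25 21 15 6 → max 25
25 21 15 6 19 → max 25
21 15 6 19 21 → max 21
15 6 19 21 5 → max 21
6 19 21 5 9 → max 21
19 21 5 9 2 → max 21
21 5 9 2 6 → max 21
Minimum of these is 21.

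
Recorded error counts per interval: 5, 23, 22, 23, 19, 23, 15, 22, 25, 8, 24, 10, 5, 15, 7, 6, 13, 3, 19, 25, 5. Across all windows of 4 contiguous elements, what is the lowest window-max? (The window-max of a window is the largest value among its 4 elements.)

(5, 23, 22, 23) → max 23
(23, 22, 23, 19) → max 23
(22, 23, 19, 23) → max 23
(23, 19, 23, 15) → max 23
(19, 23, 15, 22) → max 23
(23, 15, 22, 25) → max 25
(15, 22, 25, 8) → max 25
(22, 25, 8, 24) → max 25
(25, 8, 24, 10) → max 25
(8, 24, 10, 5) → max 24
(24, 10, 5, 15) → max 24
(10, 5, 15, 7) → max 15
(5, 15, 7, 6) → max 15
(15, 7, 6, 13) → max 15
(7, 6, 13, 3) → max 13
(6, 13, 3, 19) → max 19
(13, 3, 19, 25) → max 25
(3, 19, 25, 5) → max 25
Lowest of these is 13.

13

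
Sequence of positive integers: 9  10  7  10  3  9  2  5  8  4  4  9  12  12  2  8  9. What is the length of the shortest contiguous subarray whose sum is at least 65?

9

add 9: running sum 9 < 65
add 10: running sum 19 < 65
add 7: running sum 26 < 65
add 10: running sum 36 < 65
add 3: running sum 39 < 65
add 9: running sum 48 < 65
add 2: running sum 50 < 65
add 5: running sum 55 < 65
add 8: running sum 63 < 65
add 4: shortest ending here [9, 10, 7, 10, 3, 9, 2, 5, 8, 4] sum 67, len 10
add 4: shortest ending here [9, 10, 7, 10, 3, 9, 2, 5, 8, 4, 4] sum 71, len 11
add 9: shortest ending here [10, 7, 10, 3, 9, 2, 5, 8, 4, 4, 9] sum 71, len 11
add 12: shortest ending here [10, 3, 9, 2, 5, 8, 4, 4, 9, 12] sum 66, len 10
add 12: shortest ending here [9, 2, 5, 8, 4, 4, 9, 12, 12] sum 65, len 9
add 2: shortest ending here [9, 2, 5, 8, 4, 4, 9, 12, 12, 2] sum 67, len 10
add 8: shortest ending here [2, 5, 8, 4, 4, 9, 12, 12, 2, 8] sum 66, len 10
add 9: shortest ending here [8, 4, 4, 9, 12, 12, 2, 8, 9] sum 68, len 9
Shortest qualifying length: 9.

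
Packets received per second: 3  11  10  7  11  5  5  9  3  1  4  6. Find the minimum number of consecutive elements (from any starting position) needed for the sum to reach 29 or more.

add 3: running sum 3 < 29
add 11: running sum 14 < 29
add 10: running sum 24 < 29
end 3: [3, 11, 10, 7] sum 31, len 4
end 4: [11, 10, 7, 11] sum 39, len 4
end 5: [10, 7, 11, 5] sum 33, len 4
end 6: [10, 7, 11, 5, 5] sum 38, len 5
end 7: [11, 5, 5, 9] sum 30, len 4
end 8: [11, 5, 5, 9, 3] sum 33, len 5
end 9: [11, 5, 5, 9, 3, 1] sum 34, len 6
end 10: [11, 5, 5, 9, 3, 1, 4] sum 38, len 7
end 11: [5, 5, 9, 3, 1, 4, 6] sum 33, len 7
Shortest qualifying length: 4.

4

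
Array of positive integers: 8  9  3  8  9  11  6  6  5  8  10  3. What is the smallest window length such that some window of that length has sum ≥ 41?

6

Extend right; whenever the sum reaches 41, record the length and shrink from the left:
add 8: running sum 8 < 41
add 9: running sum 17 < 41
add 3: running sum 20 < 41
add 8: running sum 28 < 41
add 9: running sum 37 < 41
end 5: [8, 9, 3, 8, 9, 11] sum 48, len 6
end 6: [9, 3, 8, 9, 11, 6] sum 46, len 6
end 7: [3, 8, 9, 11, 6, 6] sum 43, len 6
end 8: [8, 9, 11, 6, 6, 5] sum 45, len 6
end 9: [9, 11, 6, 6, 5, 8] sum 45, len 6
end 10: [11, 6, 6, 5, 8, 10] sum 46, len 6
end 11: [11, 6, 6, 5, 8, 10, 3] sum 49, len 7
Shortest qualifying length: 6.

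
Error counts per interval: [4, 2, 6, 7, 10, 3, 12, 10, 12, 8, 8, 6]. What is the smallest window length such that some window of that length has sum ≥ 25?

3

add 4: running sum 4 < 25
add 2: running sum 6 < 25
add 6: running sum 12 < 25
add 7: running sum 19 < 25
end 4: [2, 6, 7, 10] sum 25, len 4
end 5: [6, 7, 10, 3] sum 26, len 4
end 6: [10, 3, 12] sum 25, len 3
end 7: [3, 12, 10] sum 25, len 3
end 8: [12, 10, 12] sum 34, len 3
end 9: [10, 12, 8] sum 30, len 3
end 10: [12, 8, 8] sum 28, len 3
end 11: [12, 8, 8, 6] sum 34, len 4
Shortest qualifying length: 3.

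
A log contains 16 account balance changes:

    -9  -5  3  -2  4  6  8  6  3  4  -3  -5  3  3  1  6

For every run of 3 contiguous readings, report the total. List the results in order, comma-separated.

-11, -4, 5, 8, 18, 20, 17, 13, 4, -4, -5, 1, 7, 10

Sliding a size-3 window across the 16 values:
[-9, -5, 3] → sum -11
[-5, 3, -2] → sum -4
[3, -2, 4] → sum 5
[-2, 4, 6] → sum 8
[4, 6, 8] → sum 18
[6, 8, 6] → sum 20
[8, 6, 3] → sum 17
[6, 3, 4] → sum 13
[3, 4, -3] → sum 4
[4, -3, -5] → sum -4
[-3, -5, 3] → sum -5
[-5, 3, 3] → sum 1
[3, 3, 1] → sum 7
[3, 1, 6] → sum 10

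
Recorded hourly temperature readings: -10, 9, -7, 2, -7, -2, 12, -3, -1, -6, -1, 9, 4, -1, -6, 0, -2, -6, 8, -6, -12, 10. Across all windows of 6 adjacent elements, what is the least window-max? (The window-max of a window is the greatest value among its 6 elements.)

4

Window maxs for each of the 17 positions:
[-10, 9, -7, 2, -7, -2] → max 9
[9, -7, 2, -7, -2, 12] → max 12
[-7, 2, -7, -2, 12, -3] → max 12
[2, -7, -2, 12, -3, -1] → max 12
[-7, -2, 12, -3, -1, -6] → max 12
[-2, 12, -3, -1, -6, -1] → max 12
[12, -3, -1, -6, -1, 9] → max 12
[-3, -1, -6, -1, 9, 4] → max 9
[-1, -6, -1, 9, 4, -1] → max 9
[-6, -1, 9, 4, -1, -6] → max 9
[-1, 9, 4, -1, -6, 0] → max 9
[9, 4, -1, -6, 0, -2] → max 9
[4, -1, -6, 0, -2, -6] → max 4
[-1, -6, 0, -2, -6, 8] → max 8
[-6, 0, -2, -6, 8, -6] → max 8
[0, -2, -6, 8, -6, -12] → max 8
[-2, -6, 8, -6, -12, 10] → max 10
Least of these is 4.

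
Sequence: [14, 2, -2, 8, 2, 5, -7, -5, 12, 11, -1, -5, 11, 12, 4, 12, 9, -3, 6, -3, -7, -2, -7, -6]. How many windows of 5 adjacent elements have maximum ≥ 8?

17

14 2 -2 8 2 → max 14  ≥ 8 ✓
2 -2 8 2 5 → max 8  ≥ 8 ✓
-2 8 2 5 -7 → max 8  ≥ 8 ✓
8 2 5 -7 -5 → max 8  ≥ 8 ✓
2 5 -7 -5 12 → max 12  ≥ 8 ✓
5 -7 -5 12 11 → max 12  ≥ 8 ✓
-7 -5 12 11 -1 → max 12  ≥ 8 ✓
-5 12 11 -1 -5 → max 12  ≥ 8 ✓
12 11 -1 -5 11 → max 12  ≥ 8 ✓
11 -1 -5 11 12 → max 12  ≥ 8 ✓
-1 -5 11 12 4 → max 12  ≥ 8 ✓
-5 11 12 4 12 → max 12  ≥ 8 ✓
11 12 4 12 9 → max 12  ≥ 8 ✓
12 4 12 9 -3 → max 12  ≥ 8 ✓
4 12 9 -3 6 → max 12  ≥ 8 ✓
12 9 -3 6 -3 → max 12  ≥ 8 ✓
9 -3 6 -3 -7 → max 9  ≥ 8 ✓
-3 6 -3 -7 -2 → max 6
6 -3 -7 -2 -7 → max 6
-3 -7 -2 -7 -6 → max -2
17 windows satisfy the condition.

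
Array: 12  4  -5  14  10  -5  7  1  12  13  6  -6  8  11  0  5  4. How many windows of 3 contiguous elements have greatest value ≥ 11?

11

12 4 -5 → max 12  ≥ 11 ✓
4 -5 14 → max 14  ≥ 11 ✓
-5 14 10 → max 14  ≥ 11 ✓
14 10 -5 → max 14  ≥ 11 ✓
10 -5 7 → max 10
-5 7 1 → max 7
7 1 12 → max 12  ≥ 11 ✓
1 12 13 → max 13  ≥ 11 ✓
12 13 6 → max 13  ≥ 11 ✓
13 6 -6 → max 13  ≥ 11 ✓
6 -6 8 → max 8
-6 8 11 → max 11  ≥ 11 ✓
8 11 0 → max 11  ≥ 11 ✓
11 0 5 → max 11  ≥ 11 ✓
0 5 4 → max 5
11 windows satisfy the condition.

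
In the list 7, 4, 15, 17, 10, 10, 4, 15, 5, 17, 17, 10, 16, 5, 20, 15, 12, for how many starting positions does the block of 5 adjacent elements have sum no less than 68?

2

(7, 4, 15, 17, 10) → sum 53
(4, 15, 17, 10, 10) → sum 56
(15, 17, 10, 10, 4) → sum 56
(17, 10, 10, 4, 15) → sum 56
(10, 10, 4, 15, 5) → sum 44
(10, 4, 15, 5, 17) → sum 51
(4, 15, 5, 17, 17) → sum 58
(15, 5, 17, 17, 10) → sum 64
(5, 17, 17, 10, 16) → sum 65
(17, 17, 10, 16, 5) → sum 65
(17, 10, 16, 5, 20) → sum 68  ≥ 68 ✓
(10, 16, 5, 20, 15) → sum 66
(16, 5, 20, 15, 12) → sum 68  ≥ 68 ✓
2 windows satisfy the condition.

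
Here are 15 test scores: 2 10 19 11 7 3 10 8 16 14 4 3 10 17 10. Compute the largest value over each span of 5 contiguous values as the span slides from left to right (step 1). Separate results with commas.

19, 19, 19, 11, 16, 16, 16, 16, 16, 17, 17

Sliding a size-5 window across the 15 values:
(2, 10, 19, 11, 7) → max 19
(10, 19, 11, 7, 3) → max 19
(19, 11, 7, 3, 10) → max 19
(11, 7, 3, 10, 8) → max 11
(7, 3, 10, 8, 16) → max 16
(3, 10, 8, 16, 14) → max 16
(10, 8, 16, 14, 4) → max 16
(8, 16, 14, 4, 3) → max 16
(16, 14, 4, 3, 10) → max 16
(14, 4, 3, 10, 17) → max 17
(4, 3, 10, 17, 10) → max 17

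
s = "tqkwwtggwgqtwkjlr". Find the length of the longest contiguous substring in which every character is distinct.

[t] len 1
[t, q] len 2
[t, q, k] len 3
[t, q, k, w] len 4
[w] len 1
[w, t] len 2
[w, t, g] len 3
[g] len 1
[g, w] len 2
[w, g] len 2
[w, g, q] len 3
[w, g, q, t] len 4
[g, q, t, w] len 4
[g, q, t, w, k] len 5
[g, q, t, w, k, j] len 6
[g, q, t, w, k, j, l] len 7
[g, q, t, w, k, j, l, r] len 8
Longest all-distinct length: 8.

8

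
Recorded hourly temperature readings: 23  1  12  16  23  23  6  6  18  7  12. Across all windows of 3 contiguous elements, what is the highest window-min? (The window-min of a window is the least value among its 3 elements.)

16

[23, 1, 12] → min 1
[1, 12, 16] → min 1
[12, 16, 23] → min 12
[16, 23, 23] → min 16
[23, 23, 6] → min 6
[23, 6, 6] → min 6
[6, 6, 18] → min 6
[6, 18, 7] → min 6
[18, 7, 12] → min 7
Highest of these is 16.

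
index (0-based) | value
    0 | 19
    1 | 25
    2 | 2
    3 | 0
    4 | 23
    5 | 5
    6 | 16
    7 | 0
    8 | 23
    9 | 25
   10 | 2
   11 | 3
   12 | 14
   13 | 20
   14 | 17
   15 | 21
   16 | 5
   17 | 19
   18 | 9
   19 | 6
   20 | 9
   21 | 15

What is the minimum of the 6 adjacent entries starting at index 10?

Elements at indices 10..15: 2, 3, 14, 20, 17, 21
min(2, 3, 14, 20, 17, 21) = 2

2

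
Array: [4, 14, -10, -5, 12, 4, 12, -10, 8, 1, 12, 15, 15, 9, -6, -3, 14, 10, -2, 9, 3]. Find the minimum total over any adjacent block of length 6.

3

[4, 14, -10, -5, 12, 4] → sum 19
[14, -10, -5, 12, 4, 12] → sum 27
[-10, -5, 12, 4, 12, -10] → sum 3
[-5, 12, 4, 12, -10, 8] → sum 21
[12, 4, 12, -10, 8, 1] → sum 27
[4, 12, -10, 8, 1, 12] → sum 27
[12, -10, 8, 1, 12, 15] → sum 38
[-10, 8, 1, 12, 15, 15] → sum 41
[8, 1, 12, 15, 15, 9] → sum 60
[1, 12, 15, 15, 9, -6] → sum 46
[12, 15, 15, 9, -6, -3] → sum 42
[15, 15, 9, -6, -3, 14] → sum 44
[15, 9, -6, -3, 14, 10] → sum 39
[9, -6, -3, 14, 10, -2] → sum 22
[-6, -3, 14, 10, -2, 9] → sum 22
[-3, 14, 10, -2, 9, 3] → sum 31
Minimum of these is 3.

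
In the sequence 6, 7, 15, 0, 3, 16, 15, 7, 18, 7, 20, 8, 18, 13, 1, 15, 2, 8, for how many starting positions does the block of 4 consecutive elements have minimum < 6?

(6, 7, 15, 0) → min 0  < 6 ✓
(7, 15, 0, 3) → min 0  < 6 ✓
(15, 0, 3, 16) → min 0  < 6 ✓
(0, 3, 16, 15) → min 0  < 6 ✓
(3, 16, 15, 7) → min 3  < 6 ✓
(16, 15, 7, 18) → min 7
(15, 7, 18, 7) → min 7
(7, 18, 7, 20) → min 7
(18, 7, 20, 8) → min 7
(7, 20, 8, 18) → min 7
(20, 8, 18, 13) → min 8
(8, 18, 13, 1) → min 1  < 6 ✓
(18, 13, 1, 15) → min 1  < 6 ✓
(13, 1, 15, 2) → min 1  < 6 ✓
(1, 15, 2, 8) → min 1  < 6 ✓
9 windows satisfy the condition.

9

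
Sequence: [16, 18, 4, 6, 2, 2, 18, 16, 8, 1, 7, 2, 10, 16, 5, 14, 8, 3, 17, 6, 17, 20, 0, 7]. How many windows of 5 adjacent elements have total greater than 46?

9

16 18 4 6 2 → sum 46
18 4 6 2 2 → sum 32
4 6 2 2 18 → sum 32
6 2 2 18 16 → sum 44
2 2 18 16 8 → sum 46
2 18 16 8 1 → sum 45
18 16 8 1 7 → sum 50  > 46 ✓
16 8 1 7 2 → sum 34
8 1 7 2 10 → sum 28
1 7 2 10 16 → sum 36
7 2 10 16 5 → sum 40
2 10 16 5 14 → sum 47  > 46 ✓
10 16 5 14 8 → sum 53  > 46 ✓
16 5 14 8 3 → sum 46
5 14 8 3 17 → sum 47  > 46 ✓
14 8 3 17 6 → sum 48  > 46 ✓
8 3 17 6 17 → sum 51  > 46 ✓
3 17 6 17 20 → sum 63  > 46 ✓
17 6 17 20 0 → sum 60  > 46 ✓
6 17 20 0 7 → sum 50  > 46 ✓
9 windows satisfy the condition.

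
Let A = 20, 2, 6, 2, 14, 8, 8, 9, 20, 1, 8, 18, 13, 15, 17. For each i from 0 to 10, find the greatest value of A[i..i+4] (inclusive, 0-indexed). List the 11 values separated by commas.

[20, 2, 6, 2, 14] → max 20
[2, 6, 2, 14, 8] → max 14
[6, 2, 14, 8, 8] → max 14
[2, 14, 8, 8, 9] → max 14
[14, 8, 8, 9, 20] → max 20
[8, 8, 9, 20, 1] → max 20
[8, 9, 20, 1, 8] → max 20
[9, 20, 1, 8, 18] → max 20
[20, 1, 8, 18, 13] → max 20
[1, 8, 18, 13, 15] → max 18
[8, 18, 13, 15, 17] → max 18

20, 14, 14, 14, 20, 20, 20, 20, 20, 18, 18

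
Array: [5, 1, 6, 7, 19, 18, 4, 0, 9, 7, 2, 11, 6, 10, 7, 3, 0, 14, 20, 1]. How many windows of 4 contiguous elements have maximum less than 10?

(5, 1, 6, 7) → max 7  < 10 ✓
(1, 6, 7, 19) → max 19
(6, 7, 19, 18) → max 19
(7, 19, 18, 4) → max 19
(19, 18, 4, 0) → max 19
(18, 4, 0, 9) → max 18
(4, 0, 9, 7) → max 9  < 10 ✓
(0, 9, 7, 2) → max 9  < 10 ✓
(9, 7, 2, 11) → max 11
(7, 2, 11, 6) → max 11
(2, 11, 6, 10) → max 11
(11, 6, 10, 7) → max 11
(6, 10, 7, 3) → max 10
(10, 7, 3, 0) → max 10
(7, 3, 0, 14) → max 14
(3, 0, 14, 20) → max 20
(0, 14, 20, 1) → max 20
3 windows satisfy the condition.

3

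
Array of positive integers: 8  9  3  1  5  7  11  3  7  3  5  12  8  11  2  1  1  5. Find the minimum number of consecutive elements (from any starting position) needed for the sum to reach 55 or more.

add 8: running sum 8 < 55
add 9: running sum 17 < 55
add 3: running sum 20 < 55
add 1: running sum 21 < 55
add 5: running sum 26 < 55
add 7: running sum 33 < 55
add 11: running sum 44 < 55
add 3: running sum 47 < 55
add 7: running sum 54 < 55
add 3: shortest ending here [8, 9, 3, 1, 5, 7, 11, 3, 7, 3] sum 57, len 10
add 5: shortest ending here [8, 9, 3, 1, 5, 7, 11, 3, 7, 3, 5] sum 62, len 11
add 12: shortest ending here [3, 1, 5, 7, 11, 3, 7, 3, 5, 12] sum 57, len 10
add 8: shortest ending here [7, 11, 3, 7, 3, 5, 12, 8] sum 56, len 8
add 11: shortest ending here [11, 3, 7, 3, 5, 12, 8, 11] sum 60, len 8
add 2: shortest ending here [11, 3, 7, 3, 5, 12, 8, 11, 2] sum 62, len 9
add 1: shortest ending here [11, 3, 7, 3, 5, 12, 8, 11, 2, 1] sum 63, len 10
add 1: shortest ending here [11, 3, 7, 3, 5, 12, 8, 11, 2, 1, 1] sum 64, len 11
add 5: shortest ending here [7, 3, 5, 12, 8, 11, 2, 1, 1, 5] sum 55, len 10
Shortest qualifying length: 8.

8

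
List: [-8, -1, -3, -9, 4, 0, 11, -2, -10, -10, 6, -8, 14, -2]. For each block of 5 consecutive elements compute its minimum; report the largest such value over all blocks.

-9

(-8, -1, -3, -9, 4) → min -9
(-1, -3, -9, 4, 0) → min -9
(-3, -9, 4, 0, 11) → min -9
(-9, 4, 0, 11, -2) → min -9
(4, 0, 11, -2, -10) → min -10
(0, 11, -2, -10, -10) → min -10
(11, -2, -10, -10, 6) → min -10
(-2, -10, -10, 6, -8) → min -10
(-10, -10, 6, -8, 14) → min -10
(-10, 6, -8, 14, -2) → min -10
Largest of these is -9.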